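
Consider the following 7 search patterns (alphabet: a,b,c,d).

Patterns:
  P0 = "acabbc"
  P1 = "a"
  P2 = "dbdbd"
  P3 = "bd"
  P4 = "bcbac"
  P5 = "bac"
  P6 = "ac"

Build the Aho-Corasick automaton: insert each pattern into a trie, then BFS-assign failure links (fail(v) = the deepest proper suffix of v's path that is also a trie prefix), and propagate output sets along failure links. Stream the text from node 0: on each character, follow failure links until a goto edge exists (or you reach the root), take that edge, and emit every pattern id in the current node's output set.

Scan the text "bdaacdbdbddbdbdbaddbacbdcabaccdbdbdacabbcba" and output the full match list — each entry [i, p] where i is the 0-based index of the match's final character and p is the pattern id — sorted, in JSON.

Build:
Trie (insert patterns):
  n0 'ε': a→1 b→12 d→7
  n1 'a': c→2  [P1 ends]
  n2 'ac': a→3  [P6 ends]
  n3 'aca': b→4
  n4 'acab': b→5
  n5 'acabb': c→6
  n6 'acabbc': ·  [P0 ends]
  n7 'd': b→8
  n8 'db': d→9
  n9 'dbd': b→10
  n10 'dbdb': d→11
  n11 'dbdbd': ·  [P2 ends]
  n12 'b': a→18 c→14 d→13
  n13 'bd': ·  [P3 ends]
  n14 'bc': b→15
  n15 'bcb': a→16
  n16 'bcba': c→17
  n17 'bcbac': ·  [P4 ends]
  n18 'ba': c→19
  n19 'bac': ·  [P5 ends]

Failure links (BFS by depth):
  fail(1) 'a': from fail(0)=0 chase 'a': 0 ⇒ 0;  out={1}∪out(0)={1}
  fail(7) 'd': from fail(0)=0 chase 'd': 0 ⇒ 0;  out=∅∪out(0)=∅
  fail(12) 'b': from fail(0)=0 chase 'b': 0 ⇒ 0;  out=∅∪out(0)=∅
  fail(2) 'ac': from fail(1)=0 chase 'c': 0 ⇒ 0;  out={6}∪out(0)={6}
  fail(8) 'db': from fail(7)=0 chase 'b': 0 ⇒ 12;  out=∅∪out(12)=∅
  fail(13) 'bd': from fail(12)=0 chase 'd': 0 ⇒ 7;  out={3}∪out(7)={3}
  fail(14) 'bc': from fail(12)=0 chase 'c': 0 ⇒ 0;  out=∅∪out(0)=∅
  fail(18) 'ba': from fail(12)=0 chase 'a': 0 ⇒ 1;  out=∅∪out(1)={1}
  fail(3) 'aca': from fail(2)=0 chase 'a': 0 ⇒ 1;  out=∅∪out(1)={1}
  fail(9) 'dbd': from fail(8)=12 chase 'd': 12 ⇒ 13;  out=∅∪out(13)={3}
  fail(15) 'bcb': from fail(14)=0 chase 'b': 0 ⇒ 12;  out=∅∪out(12)=∅
  fail(19) 'bac': from fail(18)=1 chase 'c': 1 ⇒ 2;  out={5}∪out(2)={5,6}
  fail(4) 'acab': from fail(3)=1 chase 'b': 1→0 ⇒ 12;  out=∅∪out(12)=∅
  fail(10) 'dbdb': from fail(9)=13 chase 'b': 13→7 ⇒ 8;  out=∅∪out(8)=∅
  fail(16) 'bcba': from fail(15)=12 chase 'a': 12 ⇒ 18;  out=∅∪out(18)={1}
  fail(5) 'acabb': from fail(4)=12 chase 'b': 12→0 ⇒ 12;  out=∅∪out(12)=∅
  fail(11) 'dbdbd': from fail(10)=8 chase 'd': 8 ⇒ 9;  out={2}∪out(9)={2,3}
  fail(17) 'bcbac': from fail(16)=18 chase 'c': 18 ⇒ 19;  out={4}∪out(19)={4,5,6}
  fail(6) 'acabbc': from fail(5)=12 chase 'c': 12 ⇒ 14;  out={0}∪out(14)={0}

Scan:
i=0 'b': node 0→12
i=1 'd': node 12→13  ** P3@[0:1]
i=2 'a': node 13→1 ·f  ** P1@[2:2]
i=3 'a': node 1→1 ·f  ** P1@[3:3]
i=4 'c': node 1→2  ** P6@[3:4]
i=5 'd': node 2→7 ·f
i=6 'b': node 7→8
i=7 'd': node 8→9  ** P3@[6:7]
i=8 'b': node 9→10
i=9 'd': node 10→11  ** P2@[5:9],P3@[8:9]
i=10 'd': node 11→7 ·f
i=11 'b': node 7→8
i=12 'd': node 8→9  ** P3@[11:12]
i=13 'b': node 9→10
i=14 'd': node 10→11  ** P2@[10:14],P3@[13:14]
i=15 'b': node 11→10 ·f
i=16 'a': node 10→18 ·f  ** P1@[16:16]
i=17 'd': node 18→7 ·f
i=18 'd': node 7→7 ·f
i=19 'b': node 7→8
i=20 'a': node 8→18 ·f  ** P1@[20:20]
i=21 'c': node 18→19  ** P5@[19:21],P6@[20:21]
i=22 'b': node 19→12 ·f
i=23 'd': node 12→13  ** P3@[22:23]
i=24 'c': node 13→0 ·f
i=25 'a': node 0→1  ** P1@[25:25]
i=26 'b': node 1→12 ·f
i=27 'a': node 12→18  ** P1@[27:27]
i=28 'c': node 18→19  ** P5@[26:28],P6@[27:28]
i=29 'c': node 19→0 ·f
i=30 'd': node 0→7
i=31 'b': node 7→8
i=32 'd': node 8→9  ** P3@[31:32]
i=33 'b': node 9→10
i=34 'd': node 10→11  ** P2@[30:34],P3@[33:34]
i=35 'a': node 11→1 ·f  ** P1@[35:35]
i=36 'c': node 1→2  ** P6@[35:36]
i=37 'a': node 2→3  ** P1@[37:37]
i=38 'b': node 3→4
i=39 'b': node 4→5
i=40 'c': node 5→6  ** P0@[35:40]
i=41 'b': node 6→15 ·f
i=42 'a': node 15→16  ** P1@[42:42]

Result: [[1,3],[2,1],[3,1],[4,6],[7,3],[9,2],[9,3],[12,3],[14,2],[14,3],[16,1],[20,1],[21,5],[21,6],[23,3],[25,1],[27,1],[28,5],[28,6],[32,3],[34,2],[34,3],[35,1],[36,6],[37,1],[40,0],[42,1]]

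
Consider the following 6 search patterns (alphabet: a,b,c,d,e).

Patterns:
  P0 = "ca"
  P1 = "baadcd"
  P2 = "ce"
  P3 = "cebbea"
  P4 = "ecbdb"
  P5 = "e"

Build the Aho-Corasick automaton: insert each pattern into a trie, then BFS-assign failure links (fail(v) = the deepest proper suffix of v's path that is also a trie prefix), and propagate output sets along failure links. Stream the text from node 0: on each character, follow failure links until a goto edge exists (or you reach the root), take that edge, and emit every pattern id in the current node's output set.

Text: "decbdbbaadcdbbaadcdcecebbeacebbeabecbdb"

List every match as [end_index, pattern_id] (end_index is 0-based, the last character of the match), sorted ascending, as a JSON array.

Build automaton:
Trie (insert patterns):
  n0 'ε': b→3 c→1 e→14
  n1 'c': a→2 e→9
  n2 'ca': ·  ←P0
  n3 'b': a→4
  n4 'ba': a→5
  n5 'baa': d→6
  n6 'baad': c→7
  n7 'baadc': d→8
  n8 'baadcd': ·  ←P1
  n9 'ce': b→10  ←P2
  n10 'ceb': b→11
  n11 'cebb': e→12
  n12 'cebbe': a→13
  n13 'cebbea': ·  ←P3
  n14 'e': c→15  ←P5
  n15 'ec': b→16
  n16 'ecb': d→17
  n17 'ecbd': b→18
  n18 'ecbdb': ·  ←P4

BFS fail/out derivation:
  n1('c'): parent n0 fail=0; on 'c' 0 → fail=0;  out ∅∪∅=∅
  n3('b'): parent n0 fail=0; on 'b' 0 → fail=0;  out ∅∪∅=∅
  n14('e'): parent n0 fail=0; on 'e' 0 → fail=0;  out {5}∪∅={5}
  n2('ca'): parent n1 fail=0; on 'a' 0 → fail=0;  out {0}∪∅={0}
  n4('ba'): parent n3 fail=0; on 'a' 0 → fail=0;  out ∅∪∅=∅
  n9('ce'): parent n1 fail=0; on 'e' 0 → fail=14;  out {2}∪{5}={2,5}
  n15('ec'): parent n14 fail=0; on 'c' 0 → fail=1;  out ∅∪∅=∅
  n5('baa'): parent n4 fail=0; on 'a' 0 → fail=0;  out ∅∪∅=∅
  n10('ceb'): parent n9 fail=14; on 'b' 14→0 → fail=3;  out ∅∪∅=∅
  n16('ecb'): parent n15 fail=1; on 'b' 1→0 → fail=3;  out ∅∪∅=∅
  n6('baad'): parent n5 fail=0; on 'd' 0 → fail=0;  out ∅∪∅=∅
  n11('cebb'): parent n10 fail=3; on 'b' 3→0 → fail=3;  out ∅∪∅=∅
  n17('ecbd'): parent n16 fail=3; on 'd' 3→0 → fail=0;  out ∅∪∅=∅
  n7('baadc'): parent n6 fail=0; on 'c' 0 → fail=1;  out ∅∪∅=∅
  n12('cebbe'): parent n11 fail=3; on 'e' 3→0 → fail=14;  out ∅∪{5}={5}
  n18('ecbdb'): parent n17 fail=0; on 'b' 0 → fail=3;  out {4}∪∅={4}
  n8('baadcd'): parent n7 fail=1; on 'd' 1→0 → fail=0;  out {1}∪∅={1}
  n13('cebbea'): parent n12 fail=14; on 'a' 14→0 → fail=0;  out {3}∪∅={3}

Run:
i=0 'd': node 0→0
i=1 'e': node 0→14  ** P5@[1:1]
i=2 'c': node 14→15
i=3 'b': node 15→16
i=4 'd': node 16→17
i=5 'b': node 17→18  ** P4@[1:5]
i=6 'b': node 18→3 (via fail)
i=7 'a': node 3→4
i=8 'a': node 4→5
i=9 'd': node 5→6
i=10 'c': node 6→7
i=11 'd': node 7→8  ** P1@[6:11]
i=12 'b': node 8→3 (via fail)
i=13 'b': node 3→3 (via fail)
i=14 'a': node 3→4
i=15 'a': node 4→5
i=16 'd': node 5→6
i=17 'c': node 6→7
i=18 'd': node 7→8  ** P1@[13:18]
i=19 'c': node 8→1 (via fail)
i=20 'e': node 1→9  ** P2@[19:20],P5@[20:20]
i=21 'c': node 9→15 (via fail)
i=22 'e': node 15→9 (via fail)  ** P2@[21:22],P5@[22:22]
i=23 'b': node 9→10
i=24 'b': node 10→11
i=25 'e': node 11→12  ** P5@[25:25]
i=26 'a': node 12→13  ** P3@[21:26]
i=27 'c': node 13→1 (via fail)
i=28 'e': node 1→9  ** P2@[27:28],P5@[28:28]
i=29 'b': node 9→10
i=30 'b': node 10→11
i=31 'e': node 11→12  ** P5@[31:31]
i=32 'a': node 12→13  ** P3@[27:32]
i=33 'b': node 13→3 (via fail)
i=34 'e': node 3→14 (via fail)  ** P5@[34:34]
i=35 'c': node 14→15
i=36 'b': node 15→16
i=37 'd': node 16→17
i=38 'b': node 17→18  ** P4@[34:38]

Result: [[1,5],[5,4],[11,1],[18,1],[20,2],[20,5],[22,2],[22,5],[25,5],[26,3],[28,2],[28,5],[31,5],[32,3],[34,5],[38,4]]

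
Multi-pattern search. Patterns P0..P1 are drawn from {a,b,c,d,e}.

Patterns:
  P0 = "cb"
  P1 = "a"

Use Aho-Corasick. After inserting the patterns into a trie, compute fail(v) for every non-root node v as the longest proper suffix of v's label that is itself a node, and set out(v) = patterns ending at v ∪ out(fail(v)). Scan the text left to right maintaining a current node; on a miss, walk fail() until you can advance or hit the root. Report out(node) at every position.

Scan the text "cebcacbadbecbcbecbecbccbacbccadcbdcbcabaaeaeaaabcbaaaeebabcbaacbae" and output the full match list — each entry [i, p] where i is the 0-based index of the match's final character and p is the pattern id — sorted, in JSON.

Build:
Trie (insert patterns):
  n0 'ε': a→3 c→1
  n1 'c': b→2
  n2 'cb': ·  ←P0
  n3 'a': ·  ←P1

Failure links (BFS by depth):
  fail(1) 'c': from fail(0)=0 chase 'c': 0 ⇒ 0;  out=∅∪out(0)=∅
  fail(3) 'a': from fail(0)=0 chase 'a': 0 ⇒ 0;  out={1}∪out(0)={1}
  fail(2) 'cb': from fail(1)=0 chase 'b': 0 ⇒ 0;  out={0}∪out(0)={0}

Scan:
i=0 'c': node 0→1
i=1 'e': node 1→0 (via fail)
i=2 'b': node 0→0
i=3 'c': node 0→1
i=4 'a': node 1→3 (via fail)  ** P1@[4:4]
i=5 'c': node 3→1 (via fail)
i=6 'b': node 1→2  ** P0@[5:6]
i=7 'a': node 2→3 (via fail)  ** P1@[7:7]
i=8 'd': node 3→0 (via fail)
i=9 'b': node 0→0
i=10 'e': node 0→0
i=11 'c': node 0→1
i=12 'b': node 1→2  ** P0@[11:12]
i=13 'c': node 2→1 (via fail)
i=14 'b': node 1→2  ** P0@[13:14]
i=15 'e': node 2→0 (via fail)
i=16 'c': node 0→1
i=17 'b': node 1→2  ** P0@[16:17]
i=18 'e': node 2→0 (via fail)
i=19 'c': node 0→1
i=20 'b': node 1→2  ** P0@[19:20]
i=21 'c': node 2→1 (via fail)
i=22 'c': node 1→1 (via fail)
i=23 'b': node 1→2  ** P0@[22:23]
i=24 'a': node 2→3 (via fail)  ** P1@[24:24]
i=25 'c': node 3→1 (via fail)
i=26 'b': node 1→2  ** P0@[25:26]
i=27 'c': node 2→1 (via fail)
i=28 'c': node 1→1 (via fail)
i=29 'a': node 1→3 (via fail)  ** P1@[29:29]
i=30 'd': node 3→0 (via fail)
i=31 'c': node 0→1
i=32 'b': node 1→2  ** P0@[31:32]
i=33 'd': node 2→0 (via fail)
i=34 'c': node 0→1
i=35 'b': node 1→2  ** P0@[34:35]
i=36 'c': node 2→1 (via fail)
i=37 'a': node 1→3 (via fail)  ** P1@[37:37]
i=38 'b': node 3→0 (via fail)
i=39 'a': node 0→3  ** P1@[39:39]
i=40 'a': node 3→3 (via fail)  ** P1@[40:40]
i=41 'e': node 3→0 (via fail)
i=42 'a': node 0→3  ** P1@[42:42]
i=43 'e': node 3→0 (via fail)
i=44 'a': node 0→3  ** P1@[44:44]
i=45 'a': node 3→3 (via fail)  ** P1@[45:45]
i=46 'a': node 3→3 (via fail)  ** P1@[46:46]
i=47 'b': node 3→0 (via fail)
i=48 'c': node 0→1
i=49 'b': node 1→2  ** P0@[48:49]
i=50 'a': node 2→3 (via fail)  ** P1@[50:50]
i=51 'a': node 3→3 (via fail)  ** P1@[51:51]
i=52 'a': node 3→3 (via fail)  ** P1@[52:52]
i=53 'e': node 3→0 (via fail)
i=54 'e': node 0→0
i=55 'b': node 0→0
i=56 'a': node 0→3  ** P1@[56:56]
i=57 'b': node 3→0 (via fail)
i=58 'c': node 0→1
i=59 'b': node 1→2  ** P0@[58:59]
i=60 'a': node 2→3 (via fail)  ** P1@[60:60]
i=61 'a': node 3→3 (via fail)  ** P1@[61:61]
i=62 'c': node 3→1 (via fail)
i=63 'b': node 1→2  ** P0@[62:63]
i=64 'a': node 2→3 (via fail)  ** P1@[64:64]
i=65 'e': node 3→0 (via fail)

All matches (sorted): [[4,1],[6,0],[7,1],[12,0],[14,0],[17,0],[20,0],[23,0],[24,1],[26,0],[29,1],[32,0],[35,0],[37,1],[39,1],[40,1],[42,1],[44,1],[45,1],[46,1],[49,0],[50,1],[51,1],[52,1],[56,1],[59,0],[60,1],[61,1],[63,0],[64,1]]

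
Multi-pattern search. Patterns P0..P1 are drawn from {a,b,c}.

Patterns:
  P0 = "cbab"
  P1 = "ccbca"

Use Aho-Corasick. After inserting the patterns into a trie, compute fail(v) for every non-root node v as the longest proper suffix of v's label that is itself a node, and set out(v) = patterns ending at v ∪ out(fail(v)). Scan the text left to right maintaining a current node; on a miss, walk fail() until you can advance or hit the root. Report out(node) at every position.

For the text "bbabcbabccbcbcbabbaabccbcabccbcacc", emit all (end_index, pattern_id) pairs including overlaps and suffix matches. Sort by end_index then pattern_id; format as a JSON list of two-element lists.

Build automaton:
Trie nodes:
  0='ε' goto c→1
  1='c' goto b→2 c→5
  2='cb' goto a→3
  3='cba' goto b→4
  4='cbab' goto ·  [P0 ends]
  5='cc' goto b→6
  6='ccb' goto c→7
  7='ccbc' goto a→8
  8='ccbca' goto ·  [P1 ends]

Failure links (BFS by depth):
  fail(1) 'c': from fail(0)=0 chase 'c': 0 ⇒ 0;  out=∅∪out(0)=∅
  fail(2) 'cb': from fail(1)=0 chase 'b': 0 ⇒ 0;  out=∅∪out(0)=∅
  fail(5) 'cc': from fail(1)=0 chase 'c': 0 ⇒ 1;  out=∅∪out(1)=∅
  fail(3) 'cba': from fail(2)=0 chase 'a': 0 ⇒ 0;  out=∅∪out(0)=∅
  fail(6) 'ccb': from fail(5)=1 chase 'b': 1 ⇒ 2;  out=∅∪out(2)=∅
  fail(4) 'cbab': from fail(3)=0 chase 'b': 0 ⇒ 0;  out={0}∪out(0)={0}
  fail(7) 'ccbc': from fail(6)=2 chase 'c': 2→0 ⇒ 1;  out=∅∪out(1)=∅
  fail(8) 'ccbca': from fail(7)=1 chase 'a': 1→0 ⇒ 0;  out={1}∪out(0)={1}

Run:
i=0 'b': node 0→0
i=1 'b': node 0→0
i=2 'a': node 0→0
i=3 'b': node 0→0
i=4 'c': node 0→1
i=5 'b': node 1→2
i=6 'a': node 2→3
i=7 'b': node 3→4  ** P0@[4:7]
i=8 'c': node 4→1 (fail-walked)
i=9 'c': node 1→5
i=10 'b': node 5→6
i=11 'c': node 6→7
i=12 'b': node 7→2 (fail-walked)
i=13 'c': node 2→1 (fail-walked)
i=14 'b': node 1→2
i=15 'a': node 2→3
i=16 'b': node 3→4  ** P0@[13:16]
i=17 'b': node 4→0 (fail-walked)
i=18 'a': node 0→0
i=19 'a': node 0→0
i=20 'b': node 0→0
i=21 'c': node 0→1
i=22 'c': node 1→5
i=23 'b': node 5→6
i=24 'c': node 6→7
i=25 'a': node 7→8  ** P1@[21:25]
i=26 'b': node 8→0 (fail-walked)
i=27 'c': node 0→1
i=28 'c': node 1→5
i=29 'b': node 5→6
i=30 'c': node 6→7
i=31 'a': node 7→8  ** P1@[27:31]
i=32 'c': node 8→1 (fail-walked)
i=33 'c': node 1→5

Result: [[7,0],[16,0],[25,1],[31,1]]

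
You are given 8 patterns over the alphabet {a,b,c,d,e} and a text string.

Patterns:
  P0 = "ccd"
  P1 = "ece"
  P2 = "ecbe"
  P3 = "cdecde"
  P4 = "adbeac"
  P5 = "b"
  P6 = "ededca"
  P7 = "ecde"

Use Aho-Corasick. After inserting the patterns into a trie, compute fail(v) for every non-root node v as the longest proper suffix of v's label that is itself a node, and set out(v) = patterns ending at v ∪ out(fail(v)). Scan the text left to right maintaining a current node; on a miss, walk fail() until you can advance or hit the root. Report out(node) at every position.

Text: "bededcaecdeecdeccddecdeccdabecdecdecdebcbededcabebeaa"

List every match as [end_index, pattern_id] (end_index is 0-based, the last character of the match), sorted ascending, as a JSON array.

Build automaton:
Trie nodes:
  0='ε' goto a→14 b→20 c→1 e→4
  1='c' goto c→2 d→9
  2='cc' goto d→3
  3='ccd' goto ·  [P0 ends]
  4='e' goto c→5 d→21
  5='ec' goto b→7 d→26 e→6
  6='ece' goto ·  [P1 ends]
  7='ecb' goto e→8
  8='ecbe' goto ·  [P2 ends]
  9='cd' goto e→10
  10='cde' goto c→11
  11='cdec' goto d→12
  12='cdecd' goto e→13
  13='cdecde' goto ·  [P3 ends]
  14='a' goto d→15
  15='ad' goto b→16
  16='adb' goto e→17
  17='adbe' goto a→18
  18='adbea' goto c→19
  19='adbeac' goto ·  [P4 ends]
  20='b' goto ·  [P5 ends]
  21='ed' goto e→22
  22='ede' goto d→23
  23='eded' goto c→24
  24='ededc' goto a→25
  25='ededca' goto ·  [P6 ends]
  26='ecd' goto e→27
  27='ecde' goto ·  [P7 ends]

Failure links (BFS by depth):
  fail(1) 'c': from fail(0)=0 chase 'c': 0 ⇒ 0;  out=∅∪out(0)=∅
  fail(4) 'e': from fail(0)=0 chase 'e': 0 ⇒ 0;  out=∅∪out(0)=∅
  fail(14) 'a': from fail(0)=0 chase 'a': 0 ⇒ 0;  out=∅∪out(0)=∅
  fail(20) 'b': from fail(0)=0 chase 'b': 0 ⇒ 0;  out={5}∪out(0)={5}
  fail(2) 'cc': from fail(1)=0 chase 'c': 0 ⇒ 1;  out=∅∪out(1)=∅
  fail(5) 'ec': from fail(4)=0 chase 'c': 0 ⇒ 1;  out=∅∪out(1)=∅
  fail(9) 'cd': from fail(1)=0 chase 'd': 0 ⇒ 0;  out=∅∪out(0)=∅
  fail(15) 'ad': from fail(14)=0 chase 'd': 0 ⇒ 0;  out=∅∪out(0)=∅
  fail(21) 'ed': from fail(4)=0 chase 'd': 0 ⇒ 0;  out=∅∪out(0)=∅
  fail(3) 'ccd': from fail(2)=1 chase 'd': 1 ⇒ 9;  out={0}∪out(9)={0}
  fail(6) 'ece': from fail(5)=1 chase 'e': 1→0 ⇒ 4;  out={1}∪out(4)={1}
  fail(7) 'ecb': from fail(5)=1 chase 'b': 1→0 ⇒ 20;  out=∅∪out(20)={5}
  fail(10) 'cde': from fail(9)=0 chase 'e': 0 ⇒ 4;  out=∅∪out(4)=∅
  fail(16) 'adb': from fail(15)=0 chase 'b': 0 ⇒ 20;  out=∅∪out(20)={5}
  fail(22) 'ede': from fail(21)=0 chase 'e': 0 ⇒ 4;  out=∅∪out(4)=∅
  fail(26) 'ecd': from fail(5)=1 chase 'd': 1 ⇒ 9;  out=∅∪out(9)=∅
  fail(8) 'ecbe': from fail(7)=20 chase 'e': 20→0 ⇒ 4;  out={2}∪out(4)={2}
  fail(11) 'cdec': from fail(10)=4 chase 'c': 4 ⇒ 5;  out=∅∪out(5)=∅
  fail(17) 'adbe': from fail(16)=20 chase 'e': 20→0 ⇒ 4;  out=∅∪out(4)=∅
  fail(23) 'eded': from fail(22)=4 chase 'd': 4 ⇒ 21;  out=∅∪out(21)=∅
  fail(27) 'ecde': from fail(26)=9 chase 'e': 9 ⇒ 10;  out={7}∪out(10)={7}
  fail(12) 'cdecd': from fail(11)=5 chase 'd': 5 ⇒ 26;  out=∅∪out(26)=∅
  fail(18) 'adbea': from fail(17)=4 chase 'a': 4→0 ⇒ 14;  out=∅∪out(14)=∅
  fail(24) 'ededc': from fail(23)=21 chase 'c': 21→0 ⇒ 1;  out=∅∪out(1)=∅
  fail(13) 'cdecde': from fail(12)=26 chase 'e': 26 ⇒ 27;  out={3}∪out(27)={3,7}
  fail(19) 'adbeac': from fail(18)=14 chase 'c': 14→0 ⇒ 1;  out={4}∪out(1)={4}
  fail(25) 'ededca': from fail(24)=1 chase 'a': 1→0 ⇒ 14;  out={6}∪out(14)={6}

Text stream:
i=0 'b': node 0→20  → match P5@[0:0]
i=1 'e': node 20→4 ·f
i=2 'd': node 4→21
i=3 'e': node 21→22
i=4 'd': node 22→23
i=5 'c': node 23→24
i=6 'a': node 24→25  → match P6@[1:6]
i=7 'e': node 25→4 ·f
i=8 'c': node 4→5
i=9 'd': node 5→26
i=10 'e': node 26→27  → match P7@[7:10]
i=11 'e': node 27→4 ·f
i=12 'c': node 4→5
i=13 'd': node 5→26
i=14 'e': node 26→27  → match P7@[11:14]
i=15 'c': node 27→11 ·f
i=16 'c': node 11→2 ·f
i=17 'd': node 2→3  → match P0@[15:17]
i=18 'd': node 3→0 ·f
i=19 'e': node 0→4
i=20 'c': node 4→5
i=21 'd': node 5→26
i=22 'e': node 26→27  → match P7@[19:22]
i=23 'c': node 27→11 ·f
i=24 'c': node 11→2 ·f
i=25 'd': node 2→3  → match P0@[23:25]
i=26 'a': node 3→14 ·f
i=27 'b': node 14→20 ·f  → match P5@[27:27]
i=28 'e': node 20→4 ·f
i=29 'c': node 4→5
i=30 'd': node 5→26
i=31 'e': node 26→27  → match P7@[28:31]
i=32 'c': node 27→11 ·f
i=33 'd': node 11→12
i=34 'e': node 12→13  → match P3@[29:34],P7@[31:34]
i=35 'c': node 13→11 ·f
i=36 'd': node 11→12
i=37 'e': node 12→13  → match P3@[32:37],P7@[34:37]
i=38 'b': node 13→20 ·f  → match P5@[38:38]
i=39 'c': node 20→1 ·f
i=40 'b': node 1→20 ·f  → match P5@[40:40]
i=41 'e': node 20→4 ·f
i=42 'd': node 4→21
i=43 'e': node 21→22
i=44 'd': node 22→23
i=45 'c': node 23→24
i=46 'a': node 24→25  → match P6@[41:46]
i=47 'b': node 25→20 ·f  → match P5@[47:47]
i=48 'e': node 20→4 ·f
i=49 'b': node 4→20 ·f  → match P5@[49:49]
i=50 'e': node 20→4 ·f
i=51 'a': node 4→14 ·f
i=52 'a': node 14→14 ·f

Result: [[0,5],[6,6],[10,7],[14,7],[17,0],[22,7],[25,0],[27,5],[31,7],[34,3],[34,7],[37,3],[37,7],[38,5],[40,5],[46,6],[47,5],[49,5]]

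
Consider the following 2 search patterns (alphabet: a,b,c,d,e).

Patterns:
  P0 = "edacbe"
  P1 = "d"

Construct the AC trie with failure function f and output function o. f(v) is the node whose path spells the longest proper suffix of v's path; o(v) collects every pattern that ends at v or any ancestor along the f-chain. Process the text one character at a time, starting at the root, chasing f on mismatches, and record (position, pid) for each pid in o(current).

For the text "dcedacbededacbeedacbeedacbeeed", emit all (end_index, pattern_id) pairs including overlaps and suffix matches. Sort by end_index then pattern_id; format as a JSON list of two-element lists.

Build automaton:
Trie nodes:
  0='ε' goto d→7 e→1
  1='e' goto d→2
  2='ed' goto a→3
  3='eda' goto c→4
  4='edac' goto b→5
  5='edacb' goto e→6
  6='edacbe' goto ·  [P0 ends]
  7='d' goto ·  [P1 ends]

Failure links (BFS by depth):
  n1('e'): parent n0 fail=0; on 'e' 0 → fail=0;  out ∅∪∅=∅
  n7('d'): parent n0 fail=0; on 'd' 0 → fail=0;  out {1}∪∅={1}
  n2('ed'): parent n1 fail=0; on 'd' 0 → fail=7;  out ∅∪{1}={1}
  n3('eda'): parent n2 fail=7; on 'a' 7→0 → fail=0;  out ∅∪∅=∅
  n4('edac'): parent n3 fail=0; on 'c' 0 → fail=0;  out ∅∪∅=∅
  n5('edacb'): parent n4 fail=0; on 'b' 0 → fail=0;  out ∅∪∅=∅
  n6('edacbe'): parent n5 fail=0; on 'e' 0 → fail=1;  out {0}∪∅={0}

Text stream:
[0] read 'd'  n0⇒n7  ** P1@[0:0]
[1] read 'c'  n7⇒n0 ·f
[2] read 'e'  n0⇒n1
[3] read 'd'  n1⇒n2  ** P1@[3:3]
[4] read 'a'  n2⇒n3
[5] read 'c'  n3⇒n4
[6] read 'b'  n4⇒n5
[7] read 'e'  n5⇒n6  ** P0@[2:7]
[8] read 'd'  n6⇒n2 ·f  ** P1@[8:8]
[9] read 'e'  n2⇒n1 ·f
[10] read 'd'  n1⇒n2  ** P1@[10:10]
[11] read 'a'  n2⇒n3
[12] read 'c'  n3⇒n4
[13] read 'b'  n4⇒n5
[14] read 'e'  n5⇒n6  ** P0@[9:14]
[15] read 'e'  n6⇒n1 ·f
[16] read 'd'  n1⇒n2  ** P1@[16:16]
[17] read 'a'  n2⇒n3
[18] read 'c'  n3⇒n4
[19] read 'b'  n4⇒n5
[20] read 'e'  n5⇒n6  ** P0@[15:20]
[21] read 'e'  n6⇒n1 ·f
[22] read 'd'  n1⇒n2  ** P1@[22:22]
[23] read 'a'  n2⇒n3
[24] read 'c'  n3⇒n4
[25] read 'b'  n4⇒n5
[26] read 'e'  n5⇒n6  ** P0@[21:26]
[27] read 'e'  n6⇒n1 ·f
[28] read 'e'  n1⇒n1 ·f
[29] read 'd'  n1⇒n2  ** P1@[29:29]

Result: [[0,1],[3,1],[7,0],[8,1],[10,1],[14,0],[16,1],[20,0],[22,1],[26,0],[29,1]]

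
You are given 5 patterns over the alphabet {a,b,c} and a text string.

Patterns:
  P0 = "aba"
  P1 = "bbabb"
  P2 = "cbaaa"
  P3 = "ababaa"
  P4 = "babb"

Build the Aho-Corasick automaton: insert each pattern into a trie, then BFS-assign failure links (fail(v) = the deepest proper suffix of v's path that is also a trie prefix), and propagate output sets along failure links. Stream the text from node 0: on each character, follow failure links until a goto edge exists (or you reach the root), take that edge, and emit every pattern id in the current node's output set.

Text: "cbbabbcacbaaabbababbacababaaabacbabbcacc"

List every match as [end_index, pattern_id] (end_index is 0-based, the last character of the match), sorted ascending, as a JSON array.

Build:
Trie (insert patterns):
  0='ε' goto a→1 b→4 c→9
  1='a' goto b→2
  2='ab' goto a→3
  3='aba' goto b→14  [P0 ends]
  4='b' goto a→17 b→5
  5='bb' goto a→6
  6='bba' goto b→7
  7='bbab' goto b→8
  8='bbabb' goto ·  [P1 ends]
  9='c' goto b→10
  10='cb' goto a→11
  11='cba' goto a→12
  12='cbaa' goto a→13
  13='cbaaa' goto ·  [P2 ends]
  14='abab' goto a→15
  15='ababa' goto a→16
  16='ababaa' goto ·  [P3 ends]
  17='ba' goto b→18
  18='bab' goto b→19
  19='babb' goto ·  [P4 ends]

BFS fail/out derivation:
  fail(1) 'a': from fail(0)=0 chase 'a': 0 ⇒ 0;  out=∅∪out(0)=∅
  fail(4) 'b': from fail(0)=0 chase 'b': 0 ⇒ 0;  out=∅∪out(0)=∅
  fail(9) 'c': from fail(0)=0 chase 'c': 0 ⇒ 0;  out=∅∪out(0)=∅
  fail(2) 'ab': from fail(1)=0 chase 'b': 0 ⇒ 4;  out=∅∪out(4)=∅
  fail(5) 'bb': from fail(4)=0 chase 'b': 0 ⇒ 4;  out=∅∪out(4)=∅
  fail(10) 'cb': from fail(9)=0 chase 'b': 0 ⇒ 4;  out=∅∪out(4)=∅
  fail(17) 'ba': from fail(4)=0 chase 'a': 0 ⇒ 1;  out=∅∪out(1)=∅
  fail(3) 'aba': from fail(2)=4 chase 'a': 4 ⇒ 17;  out={0}∪out(17)={0}
  fail(6) 'bba': from fail(5)=4 chase 'a': 4 ⇒ 17;  out=∅∪out(17)=∅
  fail(11) 'cba': from fail(10)=4 chase 'a': 4 ⇒ 17;  out=∅∪out(17)=∅
  fail(18) 'bab': from fail(17)=1 chase 'b': 1 ⇒ 2;  out=∅∪out(2)=∅
  fail(7) 'bbab': from fail(6)=17 chase 'b': 17 ⇒ 18;  out=∅∪out(18)=∅
  fail(12) 'cbaa': from fail(11)=17 chase 'a': 17→1→0 ⇒ 1;  out=∅∪out(1)=∅
  fail(14) 'abab': from fail(3)=17 chase 'b': 17 ⇒ 18;  out=∅∪out(18)=∅
  fail(19) 'babb': from fail(18)=2 chase 'b': 2→4 ⇒ 5;  out={4}∪out(5)={4}
  fail(8) 'bbabb': from fail(7)=18 chase 'b': 18 ⇒ 19;  out={1}∪out(19)={1,4}
  fail(13) 'cbaaa': from fail(12)=1 chase 'a': 1→0 ⇒ 1;  out={2}∪out(1)={2}
  fail(15) 'ababa': from fail(14)=18 chase 'a': 18→2 ⇒ 3;  out=∅∪out(3)={0}
  fail(16) 'ababaa': from fail(15)=3 chase 'a': 3→17→1→0 ⇒ 1;  out={3}∪out(1)={3}

Text stream:
i=0 'c': node 0→9
i=1 'b': node 9→10
i=2 'b': node 10→5 (fail-walked)
i=3 'a': node 5→6
i=4 'b': node 6→7
i=5 'b': node 7→8  emit P1@[1:5],P4@[2:5]
i=6 'c': node 8→9 (fail-walked)
i=7 'a': node 9→1 (fail-walked)
i=8 'c': node 1→9 (fail-walked)
i=9 'b': node 9→10
i=10 'a': node 10→11
i=11 'a': node 11→12
i=12 'a': node 12→13  emit P2@[8:12]
i=13 'b': node 13→2 (fail-walked)
i=14 'b': node 2→5 (fail-walked)
i=15 'a': node 5→6
i=16 'b': node 6→7
i=17 'a': node 7→3 (fail-walked)  emit P0@[15:17]
i=18 'b': node 3→14
i=19 'b': node 14→19 (fail-walked)  emit P4@[16:19]
i=20 'a': node 19→6 (fail-walked)
i=21 'c': node 6→9 (fail-walked)
i=22 'a': node 9→1 (fail-walked)
i=23 'b': node 1→2
i=24 'a': node 2→3  emit P0@[22:24]
i=25 'b': node 3→14
i=26 'a': node 14→15  emit P0@[24:26]
i=27 'a': node 15→16  emit P3@[22:27]
i=28 'a': node 16→1 (fail-walked)
i=29 'b': node 1→2
i=30 'a': node 2→3  emit P0@[28:30]
i=31 'c': node 3→9 (fail-walked)
i=32 'b': node 9→10
i=33 'a': node 10→11
i=34 'b': node 11→18 (fail-walked)
i=35 'b': node 18→19  emit P4@[32:35]
i=36 'c': node 19→9 (fail-walked)
i=37 'a': node 9→1 (fail-walked)
i=38 'c': node 1→9 (fail-walked)
i=39 'c': node 9→9 (fail-walked)

Result: [[5,1],[5,4],[12,2],[17,0],[19,4],[24,0],[26,0],[27,3],[30,0],[35,4]]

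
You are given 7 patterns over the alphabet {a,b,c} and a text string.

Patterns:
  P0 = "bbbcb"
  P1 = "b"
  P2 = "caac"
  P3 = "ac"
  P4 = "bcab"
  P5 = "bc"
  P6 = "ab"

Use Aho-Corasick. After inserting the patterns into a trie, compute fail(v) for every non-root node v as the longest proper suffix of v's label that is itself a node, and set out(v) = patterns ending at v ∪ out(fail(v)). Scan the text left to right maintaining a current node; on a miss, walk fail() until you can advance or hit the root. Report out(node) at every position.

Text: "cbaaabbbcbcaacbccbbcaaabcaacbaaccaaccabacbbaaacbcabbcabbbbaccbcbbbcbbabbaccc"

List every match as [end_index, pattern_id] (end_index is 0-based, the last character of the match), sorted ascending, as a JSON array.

Construct AC machine:
Trie nodes:
  n0 'ε': a→10 b→1 c→6
  n1 'b': b→2 c→12  ←P1
  n2 'bb': b→3
  n3 'bbb': c→4
  n4 'bbbc': b→5
  n5 'bbbcb': ·  ←P0
  n6 'c': a→7
  n7 'ca': a→8
  n8 'caa': c→9
  n9 'caac': ·  ←P2
  n10 'a': b→15 c→11
  n11 'ac': ·  ←P3
  n12 'bc': a→13  ←P5
  n13 'bca': b→14
  n14 'bcab': ·  ←P4
  n15 'ab': ·  ←P6

Failure links (BFS by depth):
  n1('b'): parent n0 fail=0; on 'b' 0 → fail=0;  out {1}∪∅={1}
  n6('c'): parent n0 fail=0; on 'c' 0 → fail=0;  out ∅∪∅=∅
  n10('a'): parent n0 fail=0; on 'a' 0 → fail=0;  out ∅∪∅=∅
  n2('bb'): parent n1 fail=0; on 'b' 0 → fail=1;  out ∅∪{1}={1}
  n7('ca'): parent n6 fail=0; on 'a' 0 → fail=10;  out ∅∪∅=∅
  n11('ac'): parent n10 fail=0; on 'c' 0 → fail=6;  out {3}∪∅={3}
  n12('bc'): parent n1 fail=0; on 'c' 0 → fail=6;  out {5}∪∅={5}
  n15('ab'): parent n10 fail=0; on 'b' 0 → fail=1;  out {6}∪{1}={1,6}
  n3('bbb'): parent n2 fail=1; on 'b' 1 → fail=2;  out ∅∪{1}={1}
  n8('caa'): parent n7 fail=10; on 'a' 10→0 → fail=10;  out ∅∪∅=∅
  n13('bca'): parent n12 fail=6; on 'a' 6 → fail=7;  out ∅∪∅=∅
  n4('bbbc'): parent n3 fail=2; on 'c' 2→1 → fail=12;  out ∅∪{5}={5}
  n9('caac'): parent n8 fail=10; on 'c' 10 → fail=11;  out {2}∪{3}={2,3}
  n14('bcab'): parent n13 fail=7; on 'b' 7→10 → fail=15;  out {4}∪{1,6}={1,4,6}
  n5('bbbcb'): parent n4 fail=12; on 'b' 12→6→0 → fail=1;  out {0}∪{1}={0,1}

Scan:
[0] read 'c'  n0⇒n6
[1] read 'b'  n6⇒n1 (fail-walked)  → match P1@[1:1]
[2] read 'a'  n1⇒n10 (fail-walked)
[3] read 'a'  n10⇒n10 (fail-walked)
[4] read 'a'  n10⇒n10 (fail-walked)
[5] read 'b'  n10⇒n15  → match P1@[5:5],P6@[4:5]
[6] read 'b'  n15⇒n2 (fail-walked)  → match P1@[6:6]
[7] read 'b'  n2⇒n3  → match P1@[7:7]
[8] read 'c'  n3⇒n4  → match P5@[7:8]
[9] read 'b'  n4⇒n5  → match P0@[5:9],P1@[9:9]
[10] read 'c'  n5⇒n12 (fail-walked)  → match P5@[9:10]
[11] read 'a'  n12⇒n13
[12] read 'a'  n13⇒n8 (fail-walked)
[13] read 'c'  n8⇒n9  → match P2@[10:13],P3@[12:13]
[14] read 'b'  n9⇒n1 (fail-walked)  → match P1@[14:14]
[15] read 'c'  n1⇒n12  → match P5@[14:15]
[16] read 'c'  n12⇒n6 (fail-walked)
[17] read 'b'  n6⇒n1 (fail-walked)  → match P1@[17:17]
[18] read 'b'  n1⇒n2  → match P1@[18:18]
[19] read 'c'  n2⇒n12 (fail-walked)  → match P5@[18:19]
[20] read 'a'  n12⇒n13
[21] read 'a'  n13⇒n8 (fail-walked)
[22] read 'a'  n8⇒n10 (fail-walked)
[23] read 'b'  n10⇒n15  → match P1@[23:23],P6@[22:23]
[24] read 'c'  n15⇒n12 (fail-walked)  → match P5@[23:24]
[25] read 'a'  n12⇒n13
[26] read 'a'  n13⇒n8 (fail-walked)
[27] read 'c'  n8⇒n9  → match P2@[24:27],P3@[26:27]
[28] read 'b'  n9⇒n1 (fail-walked)  → match P1@[28:28]
[29] read 'a'  n1⇒n10 (fail-walked)
[30] read 'a'  n10⇒n10 (fail-walked)
[31] read 'c'  n10⇒n11  → match P3@[30:31]
[32] read 'c'  n11⇒n6 (fail-walked)
[33] read 'a'  n6⇒n7
[34] read 'a'  n7⇒n8
[35] read 'c'  n8⇒n9  → match P2@[32:35],P3@[34:35]
[36] read 'c'  n9⇒n6 (fail-walked)
[37] read 'a'  n6⇒n7
[38] read 'b'  n7⇒n15 (fail-walked)  → match P1@[38:38],P6@[37:38]
[39] read 'a'  n15⇒n10 (fail-walked)
[40] read 'c'  n10⇒n11  → match P3@[39:40]
[41] read 'b'  n11⇒n1 (fail-walked)  → match P1@[41:41]
[42] read 'b'  n1⇒n2  → match P1@[42:42]
[43] read 'a'  n2⇒n10 (fail-walked)
[44] read 'a'  n10⇒n10 (fail-walked)
[45] read 'a'  n10⇒n10 (fail-walked)
[46] read 'c'  n10⇒n11  → match P3@[45:46]
[47] read 'b'  n11⇒n1 (fail-walked)  → match P1@[47:47]
[48] read 'c'  n1⇒n12  → match P5@[47:48]
[49] read 'a'  n12⇒n13
[50] read 'b'  n13⇒n14  → match P1@[50:50],P4@[47:50],P6@[49:50]
[51] read 'b'  n14⇒n2 (fail-walked)  → match P1@[51:51]
[52] read 'c'  n2⇒n12 (fail-walked)  → match P5@[51:52]
[53] read 'a'  n12⇒n13
[54] read 'b'  n13⇒n14  → match P1@[54:54],P4@[51:54],P6@[53:54]
[55] read 'b'  n14⇒n2 (fail-walked)  → match P1@[55:55]
[56] read 'b'  n2⇒n3  → match P1@[56:56]
[57] read 'b'  n3⇒n3 (fail-walked)  → match P1@[57:57]
[58] read 'a'  n3⇒n10 (fail-walked)
[59] read 'c'  n10⇒n11  → match P3@[58:59]
[60] read 'c'  n11⇒n6 (fail-walked)
[61] read 'b'  n6⇒n1 (fail-walked)  → match P1@[61:61]
[62] read 'c'  n1⇒n12  → match P5@[61:62]
[63] read 'b'  n12⇒n1 (fail-walked)  → match P1@[63:63]
[64] read 'b'  n1⇒n2  → match P1@[64:64]
[65] read 'b'  n2⇒n3  → match P1@[65:65]
[66] read 'c'  n3⇒n4  → match P5@[65:66]
[67] read 'b'  n4⇒n5  → match P0@[63:67],P1@[67:67]
[68] read 'b'  n5⇒n2 (fail-walked)  → match P1@[68:68]
[69] read 'a'  n2⇒n10 (fail-walked)
[70] read 'b'  n10⇒n15  → match P1@[70:70],P6@[69:70]
[71] read 'b'  n15⇒n2 (fail-walked)  → match P1@[71:71]
[72] read 'a'  n2⇒n10 (fail-walked)
[73] read 'c'  n10⇒n11  → match P3@[72:73]
[74] read 'c'  n11⇒n6 (fail-walked)
[75] read 'c'  n6⇒n6 (fail-walked)

All matches (sorted): [[1,1],[5,1],[5,6],[6,1],[7,1],[8,5],[9,0],[9,1],[10,5],[13,2],[13,3],[14,1],[15,5],[17,1],[18,1],[19,5],[23,1],[23,6],[24,5],[27,2],[27,3],[28,1],[31,3],[35,2],[35,3],[38,1],[38,6],[40,3],[41,1],[42,1],[46,3],[47,1],[48,5],[50,1],[50,4],[50,6],[51,1],[52,5],[54,1],[54,4],[54,6],[55,1],[56,1],[57,1],[59,3],[61,1],[62,5],[63,1],[64,1],[65,1],[66,5],[67,0],[67,1],[68,1],[70,1],[70,6],[71,1],[73,3]]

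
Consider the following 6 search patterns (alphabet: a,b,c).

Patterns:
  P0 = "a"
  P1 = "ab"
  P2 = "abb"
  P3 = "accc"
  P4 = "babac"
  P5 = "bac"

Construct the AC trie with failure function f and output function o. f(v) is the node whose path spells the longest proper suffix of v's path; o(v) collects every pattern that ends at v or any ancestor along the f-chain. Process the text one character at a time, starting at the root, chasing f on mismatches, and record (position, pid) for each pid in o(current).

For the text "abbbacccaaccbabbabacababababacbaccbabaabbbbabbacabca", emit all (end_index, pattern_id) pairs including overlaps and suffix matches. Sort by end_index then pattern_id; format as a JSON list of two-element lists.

Build:
Trie (insert patterns):
  n0 'ε': a→1 b→7
  n1 'a': b→2 c→4  [P0 ends]
  n2 'ab': b→3  [P1 ends]
  n3 'abb': ·  [P2 ends]
  n4 'ac': c→5
  n5 'acc': c→6
  n6 'accc': ·  [P3 ends]
  n7 'b': a→8
  n8 'ba': b→9 c→12
  n9 'bab': a→10
  n10 'baba': c→11
  n11 'babac': ·  [P4 ends]
  n12 'bac': ·  [P5 ends]

BFS fail/out derivation:
  n1('a'): parent n0 fail=0; on 'a' 0 → fail=0;  out {0}∪∅={0}
  n7('b'): parent n0 fail=0; on 'b' 0 → fail=0;  out ∅∪∅=∅
  n2('ab'): parent n1 fail=0; on 'b' 0 → fail=7;  out {1}∪∅={1}
  n4('ac'): parent n1 fail=0; on 'c' 0 → fail=0;  out ∅∪∅=∅
  n8('ba'): parent n7 fail=0; on 'a' 0 → fail=1;  out ∅∪{0}={0}
  n3('abb'): parent n2 fail=7; on 'b' 7→0 → fail=7;  out {2}∪∅={2}
  n5('acc'): parent n4 fail=0; on 'c' 0 → fail=0;  out ∅∪∅=∅
  n9('bab'): parent n8 fail=1; on 'b' 1 → fail=2;  out ∅∪{1}={1}
  n12('bac'): parent n8 fail=1; on 'c' 1 → fail=4;  out {5}∪∅={5}
  n6('accc'): parent n5 fail=0; on 'c' 0 → fail=0;  out {3}∪∅={3}
  n10('baba'): parent n9 fail=2; on 'a' 2→7 → fail=8;  out ∅∪{0}={0}
  n11('babac'): parent n10 fail=8; on 'c' 8 → fail=12;  out {4}∪{5}={4,5}

Scan:
i=0 'a': node 0→1  → match P0@[0:0]
i=1 'b': node 1→2  → match P1@[0:1]
i=2 'b': node 2→3  → match P2@[0:2]
i=3 'b': node 3→7 (fail-walked)
i=4 'a': node 7→8  → match P0@[4:4]
i=5 'c': node 8→12  → match P5@[3:5]
i=6 'c': node 12→5 (fail-walked)
i=7 'c': node 5→6  → match P3@[4:7]
i=8 'a': node 6→1 (fail-walked)  → match P0@[8:8]
i=9 'a': node 1→1 (fail-walked)  → match P0@[9:9]
i=10 'c': node 1→4
i=11 'c': node 4→5
i=12 'b': node 5→7 (fail-walked)
i=13 'a': node 7→8  → match P0@[13:13]
i=14 'b': node 8→9  → match P1@[13:14]
i=15 'b': node 9→3 (fail-walked)  → match P2@[13:15]
i=16 'a': node 3→8 (fail-walked)  → match P0@[16:16]
i=17 'b': node 8→9  → match P1@[16:17]
i=18 'a': node 9→10  → match P0@[18:18]
i=19 'c': node 10→11  → match P4@[15:19],P5@[17:19]
i=20 'a': node 11→1 (fail-walked)  → match P0@[20:20]
i=21 'b': node 1→2  → match P1@[20:21]
i=22 'a': node 2→8 (fail-walked)  → match P0@[22:22]
i=23 'b': node 8→9  → match P1@[22:23]
i=24 'a': node 9→10  → match P0@[24:24]
i=25 'b': node 10→9 (fail-walked)  → match P1@[24:25]
i=26 'a': node 9→10  → match P0@[26:26]
i=27 'b': node 10→9 (fail-walked)  → match P1@[26:27]
i=28 'a': node 9→10  → match P0@[28:28]
i=29 'c': node 10→11  → match P4@[25:29],P5@[27:29]
i=30 'b': node 11→7 (fail-walked)
i=31 'a': node 7→8  → match P0@[31:31]
i=32 'c': node 8→12  → match P5@[30:32]
i=33 'c': node 12→5 (fail-walked)
i=34 'b': node 5→7 (fail-walked)
i=35 'a': node 7→8  → match P0@[35:35]
i=36 'b': node 8→9  → match P1@[35:36]
i=37 'a': node 9→10  → match P0@[37:37]
i=38 'a': node 10→1 (fail-walked)  → match P0@[38:38]
i=39 'b': node 1→2  → match P1@[38:39]
i=40 'b': node 2→3  → match P2@[38:40]
i=41 'b': node 3→7 (fail-walked)
i=42 'b': node 7→7 (fail-walked)
i=43 'a': node 7→8  → match P0@[43:43]
i=44 'b': node 8→9  → match P1@[43:44]
i=45 'b': node 9→3 (fail-walked)  → match P2@[43:45]
i=46 'a': node 3→8 (fail-walked)  → match P0@[46:46]
i=47 'c': node 8→12  → match P5@[45:47]
i=48 'a': node 12→1 (fail-walked)  → match P0@[48:48]
i=49 'b': node 1→2  → match P1@[48:49]
i=50 'c': node 2→0 (fail-walked)
i=51 'a': node 0→1  → match P0@[51:51]

All matches (sorted): [[0,0],[1,1],[2,2],[4,0],[5,5],[7,3],[8,0],[9,0],[13,0],[14,1],[15,2],[16,0],[17,1],[18,0],[19,4],[19,5],[20,0],[21,1],[22,0],[23,1],[24,0],[25,1],[26,0],[27,1],[28,0],[29,4],[29,5],[31,0],[32,5],[35,0],[36,1],[37,0],[38,0],[39,1],[40,2],[43,0],[44,1],[45,2],[46,0],[47,5],[48,0],[49,1],[51,0]]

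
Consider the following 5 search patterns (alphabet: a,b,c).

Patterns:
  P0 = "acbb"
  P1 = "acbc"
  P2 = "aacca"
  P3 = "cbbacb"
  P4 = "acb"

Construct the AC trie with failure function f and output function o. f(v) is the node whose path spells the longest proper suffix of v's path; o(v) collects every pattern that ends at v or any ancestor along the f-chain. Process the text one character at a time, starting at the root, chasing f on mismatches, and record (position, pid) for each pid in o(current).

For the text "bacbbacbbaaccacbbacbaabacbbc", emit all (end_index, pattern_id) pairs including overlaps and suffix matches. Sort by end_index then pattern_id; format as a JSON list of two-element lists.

Build:
Trie (insert patterns):
  0='ε' goto a→1 c→10
  1='a' goto a→6 c→2
  2='ac' goto b→3
  3='acb' goto b→4 c→5  [P4 ends]
  4='acbb' goto ·  [P0 ends]
  5='acbc' goto ·  [P1 ends]
  6='aa' goto c→7
  7='aac' goto c→8
  8='aacc' goto a→9
  9='aacca' goto ·  [P2 ends]
  10='c' goto b→11
  11='cb' goto b→12
  12='cbb' goto a→13
  13='cbba' goto c→14
  14='cbbac' goto b→15
  15='cbbacb' goto ·  [P3 ends]

Failure links (BFS by depth):
  n1('a'): parent n0 fail=0; on 'a' 0 → fail=0;  out ∅∪∅=∅
  n10('c'): parent n0 fail=0; on 'c' 0 → fail=0;  out ∅∪∅=∅
  n2('ac'): parent n1 fail=0; on 'c' 0 → fail=10;  out ∅∪∅=∅
  n6('aa'): parent n1 fail=0; on 'a' 0 → fail=1;  out ∅∪∅=∅
  n11('cb'): parent n10 fail=0; on 'b' 0 → fail=0;  out ∅∪∅=∅
  n3('acb'): parent n2 fail=10; on 'b' 10 → fail=11;  out {4}∪∅={4}
  n7('aac'): parent n6 fail=1; on 'c' 1 → fail=2;  out ∅∪∅=∅
  n12('cbb'): parent n11 fail=0; on 'b' 0 → fail=0;  out ∅∪∅=∅
  n4('acbb'): parent n3 fail=11; on 'b' 11 → fail=12;  out {0}∪∅={0}
  n5('acbc'): parent n3 fail=11; on 'c' 11→0 → fail=10;  out {1}∪∅={1}
  n8('aacc'): parent n7 fail=2; on 'c' 2→10→0 → fail=10;  out ∅∪∅=∅
  n13('cbba'): parent n12 fail=0; on 'a' 0 → fail=1;  out ∅∪∅=∅
  n9('aacca'): parent n8 fail=10; on 'a' 10→0 → fail=1;  out {2}∪∅={2}
  n14('cbbac'): parent n13 fail=1; on 'c' 1 → fail=2;  out ∅∪∅=∅
  n15('cbbacb'): parent n14 fail=2; on 'b' 2 → fail=3;  out {3}∪{4}={3,4}

Text stream:
pos 0 'b': at 0
pos 1 'a': at 1
pos 2 'c': at 2
pos 3 'b': at 3  emit P4@[1:3]
pos 4 'b': at 4  emit P0@[1:4]
pos 5 'a': at 13 (fail-walked)
pos 6 'c': at 14
pos 7 'b': at 15  emit P3@[2:7],P4@[5:7]
pos 8 'b': at 4 (fail-walked)  emit P0@[5:8]
pos 9 'a': at 13 (fail-walked)
pos 10 'a': at 6 (fail-walked)
pos 11 'c': at 7
pos 12 'c': at 8
pos 13 'a': at 9  emit P2@[9:13]
pos 14 'c': at 2 (fail-walked)
pos 15 'b': at 3  emit P4@[13:15]
pos 16 'b': at 4  emit P0@[13:16]
pos 17 'a': at 13 (fail-walked)
pos 18 'c': at 14
pos 19 'b': at 15  emit P3@[14:19],P4@[17:19]
pos 20 'a': at 1 (fail-walked)
pos 21 'a': at 6
pos 22 'b': at 0 (fail-walked)
pos 23 'a': at 1
pos 24 'c': at 2
pos 25 'b': at 3  emit P4@[23:25]
pos 26 'b': at 4  emit P0@[23:26]
pos 27 'c': at 10 (fail-walked)

Matches: [[3,4],[4,0],[7,3],[7,4],[8,0],[13,2],[15,4],[16,0],[19,3],[19,4],[25,4],[26,0]]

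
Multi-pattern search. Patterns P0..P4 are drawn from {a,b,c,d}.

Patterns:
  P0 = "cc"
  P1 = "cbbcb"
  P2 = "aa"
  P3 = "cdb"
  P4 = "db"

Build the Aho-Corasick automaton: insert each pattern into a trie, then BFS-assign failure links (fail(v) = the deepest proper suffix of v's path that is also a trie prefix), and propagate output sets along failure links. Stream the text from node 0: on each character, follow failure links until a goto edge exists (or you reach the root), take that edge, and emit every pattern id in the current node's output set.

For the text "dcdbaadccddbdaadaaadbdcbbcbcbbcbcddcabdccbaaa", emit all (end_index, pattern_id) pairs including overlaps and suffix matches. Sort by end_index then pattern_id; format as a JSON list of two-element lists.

Construct AC machine:
Trie (insert patterns):
  0='ε' goto a→7 c→1 d→11
  1='c' goto b→3 c→2 d→9
  2='cc' goto ·  [P0 ends]
  3='cb' goto b→4
  4='cbb' goto c→5
  5='cbbc' goto b→6
  6='cbbcb' goto ·  [P1 ends]
  7='a' goto a→8
  8='aa' goto ·  [P2 ends]
  9='cd' goto b→10
  10='cdb' goto ·  [P3 ends]
  11='d' goto b→12
  12='db' goto ·  [P4 ends]

Failure links (BFS by depth):
  fail(1) 'c': from fail(0)=0 chase 'c': 0 ⇒ 0;  out=∅∪out(0)=∅
  fail(7) 'a': from fail(0)=0 chase 'a': 0 ⇒ 0;  out=∅∪out(0)=∅
  fail(11) 'd': from fail(0)=0 chase 'd': 0 ⇒ 0;  out=∅∪out(0)=∅
  fail(2) 'cc': from fail(1)=0 chase 'c': 0 ⇒ 1;  out={0}∪out(1)={0}
  fail(3) 'cb': from fail(1)=0 chase 'b': 0 ⇒ 0;  out=∅∪out(0)=∅
  fail(8) 'aa': from fail(7)=0 chase 'a': 0 ⇒ 7;  out={2}∪out(7)={2}
  fail(9) 'cd': from fail(1)=0 chase 'd': 0 ⇒ 11;  out=∅∪out(11)=∅
  fail(12) 'db': from fail(11)=0 chase 'b': 0 ⇒ 0;  out={4}∪out(0)={4}
  fail(4) 'cbb': from fail(3)=0 chase 'b': 0 ⇒ 0;  out=∅∪out(0)=∅
  fail(10) 'cdb': from fail(9)=11 chase 'b': 11 ⇒ 12;  out={3}∪out(12)={3,4}
  fail(5) 'cbbc': from fail(4)=0 chase 'c': 0 ⇒ 1;  out=∅∪out(1)=∅
  fail(6) 'cbbcb': from fail(5)=1 chase 'b': 1 ⇒ 3;  out={1}∪out(3)={1}

Run:
[0] read 'd'  n0⇒n11
[1] read 'c'  n11⇒n1 (fail-walked)
[2] read 'd'  n1⇒n9
[3] read 'b'  n9⇒n10  → match P3@[1:3],P4@[2:3]
[4] read 'a'  n10⇒n7 (fail-walked)
[5] read 'a'  n7⇒n8  → match P2@[4:5]
[6] read 'd'  n8⇒n11 (fail-walked)
[7] read 'c'  n11⇒n1 (fail-walked)
[8] read 'c'  n1⇒n2  → match P0@[7:8]
[9] read 'd'  n2⇒n9 (fail-walked)
[10] read 'd'  n9⇒n11 (fail-walked)
[11] read 'b'  n11⇒n12  → match P4@[10:11]
[12] read 'd'  n12⇒n11 (fail-walked)
[13] read 'a'  n11⇒n7 (fail-walked)
[14] read 'a'  n7⇒n8  → match P2@[13:14]
[15] read 'd'  n8⇒n11 (fail-walked)
[16] read 'a'  n11⇒n7 (fail-walked)
[17] read 'a'  n7⇒n8  → match P2@[16:17]
[18] read 'a'  n8⇒n8 (fail-walked)  → match P2@[17:18]
[19] read 'd'  n8⇒n11 (fail-walked)
[20] read 'b'  n11⇒n12  → match P4@[19:20]
[21] read 'd'  n12⇒n11 (fail-walked)
[22] read 'c'  n11⇒n1 (fail-walked)
[23] read 'b'  n1⇒n3
[24] read 'b'  n3⇒n4
[25] read 'c'  n4⇒n5
[26] read 'b'  n5⇒n6  → match P1@[22:26]
[27] read 'c'  n6⇒n1 (fail-walked)
[28] read 'b'  n1⇒n3
[29] read 'b'  n3⇒n4
[30] read 'c'  n4⇒n5
[31] read 'b'  n5⇒n6  → match P1@[27:31]
[32] read 'c'  n6⇒n1 (fail-walked)
[33] read 'd'  n1⇒n9
[34] read 'd'  n9⇒n11 (fail-walked)
[35] read 'c'  n11⇒n1 (fail-walked)
[36] read 'a'  n1⇒n7 (fail-walked)
[37] read 'b'  n7⇒n0 (fail-walked)
[38] read 'd'  n0⇒n11
[39] read 'c'  n11⇒n1 (fail-walked)
[40] read 'c'  n1⇒n2  → match P0@[39:40]
[41] read 'b'  n2⇒n3 (fail-walked)
[42] read 'a'  n3⇒n7 (fail-walked)
[43] read 'a'  n7⇒n8  → match P2@[42:43]
[44] read 'a'  n8⇒n8 (fail-walked)  → match P2@[43:44]

Result: [[3,3],[3,4],[5,2],[8,0],[11,4],[14,2],[17,2],[18,2],[20,4],[26,1],[31,1],[40,0],[43,2],[44,2]]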